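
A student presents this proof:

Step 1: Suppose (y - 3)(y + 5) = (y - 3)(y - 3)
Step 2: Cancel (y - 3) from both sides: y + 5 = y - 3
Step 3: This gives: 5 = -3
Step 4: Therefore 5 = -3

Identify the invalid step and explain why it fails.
Step 2: Cancel (y - 3) from both sides: y + 5 = y - 3

Step 2 cancels (y - 3) from both sides. This is only valid if (y - 3) ≠ 0, i.e., y ≠ 3. When y = 3, both sides equal zero regardless of the other factors. The correct approach requires considering y = 3 as a separate case.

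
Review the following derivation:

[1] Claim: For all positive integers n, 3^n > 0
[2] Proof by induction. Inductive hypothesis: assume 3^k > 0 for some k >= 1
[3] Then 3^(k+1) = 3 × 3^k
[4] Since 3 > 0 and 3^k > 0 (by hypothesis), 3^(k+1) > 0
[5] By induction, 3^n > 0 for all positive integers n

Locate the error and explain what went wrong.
Step 5: By induction, 3^n > 0 for all positive integers n

Step 5 concludes the proof by induction, but no base case was ever established. A valid induction proof requires: (1) a base case proving 3^1 > 0, and (2) an inductive step showing IF 3^k > 0 THEN 3^(k+1) > 0. Steps 2-4 correctly establish the inductive step, but without the base case the conclusion in step 5 does not follow.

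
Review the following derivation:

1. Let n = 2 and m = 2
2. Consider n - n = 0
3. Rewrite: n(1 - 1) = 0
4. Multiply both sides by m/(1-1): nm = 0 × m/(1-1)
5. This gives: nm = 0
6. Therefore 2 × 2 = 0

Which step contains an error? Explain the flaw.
Step 4: Multiply both sides by m/(1-1): nm = 0 × m/(1-1)

Step 4 multiplies both sides by m/(1-1). However, 1-1 = 0, so this is multiplication by m/0, which is undefined. We cannot multiply by an undefined expression.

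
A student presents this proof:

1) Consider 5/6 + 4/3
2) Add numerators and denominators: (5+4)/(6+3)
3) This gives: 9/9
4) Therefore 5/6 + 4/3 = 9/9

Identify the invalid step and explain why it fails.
Step 2: Add numerators and denominators: (5+4)/(6+3)

Step 2 incorrectly adds fractions by separately adding numerators and denominators. This is wrong. The correct method requires a common denominator: 5/6 + 4/3 = (5×3 + 4×6)/(6×3) = 39/18 = 13/6. The method used gives 9/9, which is different.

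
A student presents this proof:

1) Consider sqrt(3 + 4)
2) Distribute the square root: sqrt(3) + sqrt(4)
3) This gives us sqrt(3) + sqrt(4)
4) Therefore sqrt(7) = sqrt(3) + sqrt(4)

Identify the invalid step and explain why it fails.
Step 2: Distribute the square root: sqrt(3) + sqrt(4)

Step 2 incorrectly 'distributes' the square root over addition. The square root function does not distribute: sqrt(a + b) ≠ sqrt(a) + sqrt(b). In fact, sqrt(3 + 4) = sqrt(7) ≈ 2.6458, while sqrt(3) + sqrt(4) ≈ 3.7321.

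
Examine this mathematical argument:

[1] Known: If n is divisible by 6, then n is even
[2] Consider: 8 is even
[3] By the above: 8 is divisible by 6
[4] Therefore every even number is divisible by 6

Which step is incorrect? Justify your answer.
Step 3: By the above: 8 is divisible by 6

Step 3 commits the fallacy of affirming the consequent. The known fact 'divisible by 6 → even' does NOT imply 'even → divisible by 6'. That would be the converse, which is false. For example, 8 is even but 8 ÷ 6 = 1.33, which is not an integer.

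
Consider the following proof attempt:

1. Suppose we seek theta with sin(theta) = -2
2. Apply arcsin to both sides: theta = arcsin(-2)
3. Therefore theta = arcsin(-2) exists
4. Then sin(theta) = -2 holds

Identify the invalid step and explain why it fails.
Step 2: Apply arcsin to both sides: theta = arcsin(-2)

Step 2 applies arcsin to -2. However, arcsin(x) is only defined for x in [-1, 1] because sin(theta) can only produce values in that range. Since |-2| > 1, arcsin(-2) is undefined. There is no angle whose sine equals -2.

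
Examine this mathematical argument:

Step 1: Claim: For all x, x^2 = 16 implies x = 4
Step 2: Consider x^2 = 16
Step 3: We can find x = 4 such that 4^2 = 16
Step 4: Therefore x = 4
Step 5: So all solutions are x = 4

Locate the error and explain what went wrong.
Step 4: Therefore x = 4

Step 4 incorrectly concludes that x = 4 is the only solution. The proof shows that x = 4 is A solution (existence), but does not show it is the ONLY solution (uniqueness). In fact, x = -4 is also a solution since (-4)^2 = 16. Finding one solution doesn't prove there are no others.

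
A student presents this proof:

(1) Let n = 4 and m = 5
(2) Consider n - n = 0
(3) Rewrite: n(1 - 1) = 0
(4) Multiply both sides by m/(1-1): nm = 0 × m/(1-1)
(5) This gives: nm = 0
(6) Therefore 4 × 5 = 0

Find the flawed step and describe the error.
Step 4: Multiply both sides by m/(1-1): nm = 0 × m/(1-1)

Step 4 multiplies both sides by m/(1-1). However, 1-1 = 0, so this is multiplication by m/0, which is undefined. We cannot multiply by an undefined expression.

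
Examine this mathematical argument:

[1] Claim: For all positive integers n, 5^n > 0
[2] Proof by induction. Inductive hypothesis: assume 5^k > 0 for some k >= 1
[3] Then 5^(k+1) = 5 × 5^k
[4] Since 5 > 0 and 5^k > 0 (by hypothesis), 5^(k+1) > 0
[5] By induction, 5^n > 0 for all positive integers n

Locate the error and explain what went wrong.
Step 5: By induction, 5^n > 0 for all positive integers n

Step 5 concludes the proof by induction, but no base case was ever established. A valid induction proof requires: (1) a base case proving 5^1 > 0, and (2) an inductive step showing IF 5^k > 0 THEN 5^(k+1) > 0. Steps 2-4 correctly establish the inductive step, but without the base case the conclusion in step 5 does not follow.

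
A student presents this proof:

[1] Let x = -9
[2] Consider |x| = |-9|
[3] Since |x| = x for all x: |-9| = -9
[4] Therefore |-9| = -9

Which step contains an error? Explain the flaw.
Step 3: Since |x| = x for all x: |-9| = -9

Step 3 incorrectly states that |x| = x for all x. The correct definition is |x| = x when x >= 0, and |x| = -x when x < 0. Since -9 < 0, we have |-9| = -(-9) = 9, not -9.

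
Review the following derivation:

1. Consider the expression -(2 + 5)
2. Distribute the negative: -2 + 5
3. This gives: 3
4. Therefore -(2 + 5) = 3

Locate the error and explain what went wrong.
Step 2: Distribute the negative: -2 + 5

Step 2 incorrectly distributes the negative sign. The correct distribution is -(2 + 5) = -2 - 5 = -7. The negative must be applied to both terms, not just the first. The error treats -(2 + 5) as -2 + 5, which equals 3 instead of -7.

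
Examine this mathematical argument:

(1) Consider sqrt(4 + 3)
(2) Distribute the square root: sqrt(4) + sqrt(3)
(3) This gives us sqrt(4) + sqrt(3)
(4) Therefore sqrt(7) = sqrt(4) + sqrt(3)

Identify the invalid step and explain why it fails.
Step 2: Distribute the square root: sqrt(4) + sqrt(3)

Step 2 incorrectly 'distributes' the square root over addition. The square root function does not distribute: sqrt(a + b) ≠ sqrt(a) + sqrt(b). In fact, sqrt(4 + 3) = sqrt(7) ≈ 2.6458, while sqrt(4) + sqrt(3) ≈ 3.7321.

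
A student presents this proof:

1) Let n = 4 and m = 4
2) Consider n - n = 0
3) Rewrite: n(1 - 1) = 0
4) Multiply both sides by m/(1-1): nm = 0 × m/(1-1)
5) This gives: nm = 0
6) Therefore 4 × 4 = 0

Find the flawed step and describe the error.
Step 4: Multiply both sides by m/(1-1): nm = 0 × m/(1-1)

Step 4 multiplies both sides by m/(1-1). However, 1-1 = 0, so this is multiplication by m/0, which is undefined. We cannot multiply by an undefined expression.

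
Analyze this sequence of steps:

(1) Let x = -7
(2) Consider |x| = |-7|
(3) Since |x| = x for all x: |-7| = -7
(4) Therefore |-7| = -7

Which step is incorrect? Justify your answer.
Step 3: Since |x| = x for all x: |-7| = -7

Step 3 incorrectly states that |x| = x for all x. The correct definition is |x| = x when x >= 0, and |x| = -x when x < 0. Since -7 < 0, we have |-7| = -(-7) = 7, not -7.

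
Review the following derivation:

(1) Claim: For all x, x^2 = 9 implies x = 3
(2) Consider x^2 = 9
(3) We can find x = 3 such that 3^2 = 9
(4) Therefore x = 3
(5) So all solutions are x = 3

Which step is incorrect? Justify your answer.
Step 4: Therefore x = 3

Step 4 incorrectly concludes that x = 3 is the only solution. The proof shows that x = 3 is A solution (existence), but does not show it is the ONLY solution (uniqueness). In fact, x = -3 is also a solution since (-3)^2 = 9. Finding one solution doesn't prove there are no others.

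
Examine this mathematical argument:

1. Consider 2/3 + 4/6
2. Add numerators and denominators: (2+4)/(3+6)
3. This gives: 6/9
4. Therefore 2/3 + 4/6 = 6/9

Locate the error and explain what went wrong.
Step 2: Add numerators and denominators: (2+4)/(3+6)

Step 2 incorrectly adds fractions by separately adding numerators and denominators. This is wrong. The correct method requires a common denominator: 2/3 + 4/6 = (2×6 + 4×3)/(3×6) = 24/18 = 4/3. The method used gives 6/9, which is different.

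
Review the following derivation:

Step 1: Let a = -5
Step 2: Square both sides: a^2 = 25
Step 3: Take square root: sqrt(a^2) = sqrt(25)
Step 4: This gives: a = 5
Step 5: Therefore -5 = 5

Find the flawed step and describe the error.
Step 4: This gives: a = 5

Step 4 incorrectly states that sqrt(a^2) = a. The correct identity is sqrt(a^2) = |a|. Since a = -5 < 0, we have sqrt(a^2) = |-5| = 5, not a = -5.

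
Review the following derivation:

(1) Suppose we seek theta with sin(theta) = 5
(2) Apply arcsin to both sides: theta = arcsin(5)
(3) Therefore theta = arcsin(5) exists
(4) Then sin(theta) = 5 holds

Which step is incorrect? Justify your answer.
Step 2: Apply arcsin to both sides: theta = arcsin(5)

Step 2 applies arcsin to 5. However, arcsin(x) is only defined for x in [-1, 1] because sin(theta) can only produce values in that range. Since |5| > 1, arcsin(5) is undefined. There is no angle whose sine equals 5.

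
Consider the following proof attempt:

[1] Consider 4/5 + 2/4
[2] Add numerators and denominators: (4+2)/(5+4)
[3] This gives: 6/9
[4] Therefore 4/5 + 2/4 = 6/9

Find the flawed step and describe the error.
Step 2: Add numerators and denominators: (4+2)/(5+4)

Step 2 incorrectly adds fractions by separately adding numerators and denominators. This is wrong. The correct method requires a common denominator: 4/5 + 2/4 = (4×4 + 2×5)/(5×4) = 26/20 = 13/10. The method used gives 6/9, which is different.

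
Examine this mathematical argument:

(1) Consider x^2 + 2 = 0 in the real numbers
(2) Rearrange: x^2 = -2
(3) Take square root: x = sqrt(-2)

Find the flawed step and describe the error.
Step 3: Take square root: x = sqrt(-2)

Step 3 takes the square root of -2, which is negative. In the real number system, the square root of a negative number is undefined. The equation x^2 + 2 = 0 has no real solutions. Square roots of negative numbers only exist in the complex numbers.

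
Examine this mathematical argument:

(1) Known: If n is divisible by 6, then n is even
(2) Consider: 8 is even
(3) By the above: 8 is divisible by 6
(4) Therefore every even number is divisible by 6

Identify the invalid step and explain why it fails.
Step 3: By the above: 8 is divisible by 6

Step 3 commits the fallacy of affirming the consequent. The known fact 'divisible by 6 → even' does NOT imply 'even → divisible by 6'. That would be the converse, which is false. For example, 8 is even but 8 ÷ 6 = 1.33, which is not an integer.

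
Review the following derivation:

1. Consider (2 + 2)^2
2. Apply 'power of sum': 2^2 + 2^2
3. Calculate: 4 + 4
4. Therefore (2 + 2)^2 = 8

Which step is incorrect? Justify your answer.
Step 2: Apply 'power of sum': 2^2 + 2^2

Step 2 incorrectly applies a non-existent rule '(a+b)^n = a^n + b^n'. This is false in general. The correct expansion uses the binomial theorem. The actual value is (2 + 2)^2 = 4^2 = 16, not 8.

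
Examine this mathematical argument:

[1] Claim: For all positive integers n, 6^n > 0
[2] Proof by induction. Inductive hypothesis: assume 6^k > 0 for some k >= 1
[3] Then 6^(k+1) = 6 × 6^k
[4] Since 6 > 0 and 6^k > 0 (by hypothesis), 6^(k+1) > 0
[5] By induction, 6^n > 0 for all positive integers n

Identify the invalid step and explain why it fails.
Step 5: By induction, 6^n > 0 for all positive integers n

Step 5 concludes the proof by induction, but no base case was ever established. A valid induction proof requires: (1) a base case proving 6^1 > 0, and (2) an inductive step showing IF 6^k > 0 THEN 6^(k+1) > 0. Steps 2-4 correctly establish the inductive step, but without the base case the conclusion in step 5 does not follow.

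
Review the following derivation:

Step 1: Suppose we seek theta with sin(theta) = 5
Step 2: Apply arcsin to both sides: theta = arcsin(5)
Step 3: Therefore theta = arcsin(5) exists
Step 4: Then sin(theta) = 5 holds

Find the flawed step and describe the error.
Step 2: Apply arcsin to both sides: theta = arcsin(5)

Step 2 applies arcsin to 5. However, arcsin(x) is only defined for x in [-1, 1] because sin(theta) can only produce values in that range. Since |5| > 1, arcsin(5) is undefined. There is no angle whose sine equals 5.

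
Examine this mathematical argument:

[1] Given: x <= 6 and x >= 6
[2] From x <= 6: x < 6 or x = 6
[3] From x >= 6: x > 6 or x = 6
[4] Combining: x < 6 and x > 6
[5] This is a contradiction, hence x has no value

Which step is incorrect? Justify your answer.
Step 4: Combining: x < 6 and x > 6

Step 4 incorrectly combines the conditions. From x <= 6 and x >= 6, the intersection is x = 6. The error treats the 'or' cases as 'and' requirements. The correct conclusion is that x = 6 is the unique solution, not that no solution exists.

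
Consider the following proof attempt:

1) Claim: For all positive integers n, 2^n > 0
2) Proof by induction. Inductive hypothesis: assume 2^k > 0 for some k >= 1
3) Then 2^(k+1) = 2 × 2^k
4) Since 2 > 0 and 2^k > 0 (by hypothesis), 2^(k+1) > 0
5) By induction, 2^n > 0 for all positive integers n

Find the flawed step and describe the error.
Step 5: By induction, 2^n > 0 for all positive integers n

Step 5 concludes the proof by induction, but no base case was ever established. A valid induction proof requires: (1) a base case proving 2^1 > 0, and (2) an inductive step showing IF 2^k > 0 THEN 2^(k+1) > 0. Steps 2-4 correctly establish the inductive step, but without the base case the conclusion in step 5 does not follow.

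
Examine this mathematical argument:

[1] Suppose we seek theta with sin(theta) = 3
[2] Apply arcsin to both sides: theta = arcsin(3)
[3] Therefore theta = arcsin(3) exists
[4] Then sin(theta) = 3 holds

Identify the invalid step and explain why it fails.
Step 2: Apply arcsin to both sides: theta = arcsin(3)

Step 2 applies arcsin to 3. However, arcsin(x) is only defined for x in [-1, 1] because sin(theta) can only produce values in that range. Since |3| > 1, arcsin(3) is undefined. There is no angle whose sine equals 3.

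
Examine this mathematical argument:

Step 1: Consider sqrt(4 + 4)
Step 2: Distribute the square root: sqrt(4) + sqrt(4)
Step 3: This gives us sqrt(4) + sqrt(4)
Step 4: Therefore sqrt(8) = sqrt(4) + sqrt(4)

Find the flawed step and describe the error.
Step 2: Distribute the square root: sqrt(4) + sqrt(4)

Step 2 incorrectly 'distributes' the square root over addition. The square root function does not distribute: sqrt(a + b) ≠ sqrt(a) + sqrt(b). In fact, sqrt(4 + 4) = sqrt(8) ≈ 2.8284, while sqrt(4) + sqrt(4) ≈ 4.0000.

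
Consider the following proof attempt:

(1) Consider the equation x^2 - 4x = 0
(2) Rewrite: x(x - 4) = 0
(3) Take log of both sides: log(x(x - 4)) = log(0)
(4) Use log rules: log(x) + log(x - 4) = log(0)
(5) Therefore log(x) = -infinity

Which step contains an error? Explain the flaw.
Step 3: Take log of both sides: log(x(x - 4)) = log(0)

Step 3 takes the logarithm of both sides, resulting in log(0) on the right side. The logarithm is only defined for positive numbers; log(0) is undefined (approaches negative infinity). This operation is invalid.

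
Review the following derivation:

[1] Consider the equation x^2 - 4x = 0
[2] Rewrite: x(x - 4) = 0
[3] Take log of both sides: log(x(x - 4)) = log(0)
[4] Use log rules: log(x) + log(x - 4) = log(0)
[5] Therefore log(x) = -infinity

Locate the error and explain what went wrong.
Step 3: Take log of both sides: log(x(x - 4)) = log(0)

Step 3 takes the logarithm of both sides, resulting in log(0) on the right side. The logarithm is only defined for positive numbers; log(0) is undefined (approaches negative infinity). This operation is invalid.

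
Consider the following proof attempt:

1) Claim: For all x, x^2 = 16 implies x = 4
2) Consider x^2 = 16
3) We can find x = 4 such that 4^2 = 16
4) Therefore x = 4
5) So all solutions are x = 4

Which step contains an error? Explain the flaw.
Step 4: Therefore x = 4

Step 4 incorrectly concludes that x = 4 is the only solution. The proof shows that x = 4 is A solution (existence), but does not show it is the ONLY solution (uniqueness). In fact, x = -4 is also a solution since (-4)^2 = 16. Finding one solution doesn't prove there are no others.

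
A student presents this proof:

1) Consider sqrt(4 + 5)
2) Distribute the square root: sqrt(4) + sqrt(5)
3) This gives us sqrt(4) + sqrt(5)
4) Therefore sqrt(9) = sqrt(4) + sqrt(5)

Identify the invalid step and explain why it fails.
Step 2: Distribute the square root: sqrt(4) + sqrt(5)

Step 2 incorrectly 'distributes' the square root over addition. The square root function does not distribute: sqrt(a + b) ≠ sqrt(a) + sqrt(b). In fact, sqrt(4 + 5) = sqrt(9) ≈ 3.0000, while sqrt(4) + sqrt(5) ≈ 4.2361.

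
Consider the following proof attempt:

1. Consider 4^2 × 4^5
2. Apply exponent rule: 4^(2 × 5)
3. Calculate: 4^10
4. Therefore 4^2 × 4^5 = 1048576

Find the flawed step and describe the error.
Step 2: Apply exponent rule: 4^(2 × 5)

Step 2 incorrectly states that a^b × a^c = a^(b×c). The correct rule is a^b × a^c = a^(b+c). The actual value is 4^2 × 4^5 = 4^7 = 16384, not 4^10 = 1048576.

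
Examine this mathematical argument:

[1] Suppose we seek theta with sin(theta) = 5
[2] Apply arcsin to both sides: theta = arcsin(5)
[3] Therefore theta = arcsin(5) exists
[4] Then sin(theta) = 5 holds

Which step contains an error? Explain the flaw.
Step 2: Apply arcsin to both sides: theta = arcsin(5)

Step 2 applies arcsin to 5. However, arcsin(x) is only defined for x in [-1, 1] because sin(theta) can only produce values in that range. Since |5| > 1, arcsin(5) is undefined. There is no angle whose sine equals 5.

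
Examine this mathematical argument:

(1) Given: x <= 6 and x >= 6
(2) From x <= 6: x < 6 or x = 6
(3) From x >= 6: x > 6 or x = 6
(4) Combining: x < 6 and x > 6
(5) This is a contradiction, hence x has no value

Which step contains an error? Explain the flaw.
Step 4: Combining: x < 6 and x > 6

Step 4 incorrectly combines the conditions. From x <= 6 and x >= 6, the intersection is x = 6. The error treats the 'or' cases as 'and' requirements. The correct conclusion is that x = 6 is the unique solution, not that no solution exists.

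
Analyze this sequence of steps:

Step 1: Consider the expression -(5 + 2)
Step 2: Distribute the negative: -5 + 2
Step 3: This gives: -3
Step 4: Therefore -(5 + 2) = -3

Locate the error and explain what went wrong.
Step 2: Distribute the negative: -5 + 2

Step 2 incorrectly distributes the negative sign. The correct distribution is -(5 + 2) = -5 - 2 = -7. The negative must be applied to both terms, not just the first. The error treats -(5 + 2) as -5 + 2, which equals -3 instead of -7.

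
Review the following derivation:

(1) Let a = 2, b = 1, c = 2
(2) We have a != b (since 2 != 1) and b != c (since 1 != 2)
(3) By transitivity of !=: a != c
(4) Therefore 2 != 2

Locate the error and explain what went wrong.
Step 3: By transitivity of !=: a != c

Step 3 incorrectly applies transitivity to the '!=' relation. Transitivity states: if a R b and b R c, then a R c. However, '!=' is not transitive. Counterexample: 2 != 1 and 1 != 2, but 2 = 2 (both equal 2). Transitivity holds for relations like <, <=, =, but not for !=.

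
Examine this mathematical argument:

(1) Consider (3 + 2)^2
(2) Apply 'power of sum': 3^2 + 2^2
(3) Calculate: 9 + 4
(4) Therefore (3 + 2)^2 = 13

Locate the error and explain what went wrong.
Step 2: Apply 'power of sum': 3^2 + 2^2

Step 2 incorrectly applies a non-existent rule '(a+b)^n = a^n + b^n'. This is false in general. The correct expansion uses the binomial theorem. The actual value is (3 + 2)^2 = 5^2 = 25, not 13.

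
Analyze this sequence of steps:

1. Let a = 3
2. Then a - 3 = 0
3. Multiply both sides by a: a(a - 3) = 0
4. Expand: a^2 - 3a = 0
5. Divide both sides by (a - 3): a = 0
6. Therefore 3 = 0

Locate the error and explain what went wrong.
Step 5: Divide both sides by (a - 3): a = 0

Step 5 divides both sides by (a - 3). However, since a = 3, we have (a - 3) = 0. Division by zero is undefined, making this step invalid.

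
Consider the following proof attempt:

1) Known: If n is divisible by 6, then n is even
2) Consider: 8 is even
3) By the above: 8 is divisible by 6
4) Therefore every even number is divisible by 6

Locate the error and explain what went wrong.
Step 3: By the above: 8 is divisible by 6

Step 3 commits the fallacy of affirming the consequent. The known fact 'divisible by 6 → even' does NOT imply 'even → divisible by 6'. That would be the converse, which is false. For example, 8 is even but 8 ÷ 6 = 1.33, which is not an integer.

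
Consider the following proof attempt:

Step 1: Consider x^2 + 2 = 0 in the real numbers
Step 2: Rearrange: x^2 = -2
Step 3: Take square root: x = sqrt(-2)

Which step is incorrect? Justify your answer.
Step 3: Take square root: x = sqrt(-2)

Step 3 takes the square root of -2, which is negative. In the real number system, the square root of a negative number is undefined. The equation x^2 + 2 = 0 has no real solutions. Square roots of negative numbers only exist in the complex numbers.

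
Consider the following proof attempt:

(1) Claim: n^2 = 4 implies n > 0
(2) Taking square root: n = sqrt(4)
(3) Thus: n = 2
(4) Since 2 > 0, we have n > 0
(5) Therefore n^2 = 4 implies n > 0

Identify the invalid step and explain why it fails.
Step 2: Taking square root: n = sqrt(4)

Step 2 takes the square root and assumes the positive root only. The equation n^2 = 4 actually has two solutions: n = 2 and n = -2. The proof silently assumes n > 0 without justification, then uses this assumption to conclude n > 0, which is circular. The counterexample n = -2 shows the claim is false.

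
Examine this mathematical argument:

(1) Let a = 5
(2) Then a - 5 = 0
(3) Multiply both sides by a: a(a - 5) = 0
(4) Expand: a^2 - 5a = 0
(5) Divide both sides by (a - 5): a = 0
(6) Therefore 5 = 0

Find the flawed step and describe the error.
Step 5: Divide both sides by (a - 5): a = 0

Step 5 divides both sides by (a - 5). However, since a = 5, we have (a - 5) = 0. Division by zero is undefined, making this step invalid.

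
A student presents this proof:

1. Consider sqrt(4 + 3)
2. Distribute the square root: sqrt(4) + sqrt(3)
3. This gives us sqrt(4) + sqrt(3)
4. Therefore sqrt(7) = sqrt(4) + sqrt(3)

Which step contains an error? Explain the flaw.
Step 2: Distribute the square root: sqrt(4) + sqrt(3)

Step 2 incorrectly 'distributes' the square root over addition. The square root function does not distribute: sqrt(a + b) ≠ sqrt(a) + sqrt(b). In fact, sqrt(4 + 3) = sqrt(7) ≈ 2.6458, while sqrt(4) + sqrt(3) ≈ 3.7321.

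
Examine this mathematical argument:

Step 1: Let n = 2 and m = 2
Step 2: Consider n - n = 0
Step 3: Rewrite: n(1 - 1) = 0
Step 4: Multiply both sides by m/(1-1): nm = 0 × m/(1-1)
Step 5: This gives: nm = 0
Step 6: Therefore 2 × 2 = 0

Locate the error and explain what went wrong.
Step 4: Multiply both sides by m/(1-1): nm = 0 × m/(1-1)

Step 4 multiplies both sides by m/(1-1). However, 1-1 = 0, so this is multiplication by m/0, which is undefined. We cannot multiply by an undefined expression.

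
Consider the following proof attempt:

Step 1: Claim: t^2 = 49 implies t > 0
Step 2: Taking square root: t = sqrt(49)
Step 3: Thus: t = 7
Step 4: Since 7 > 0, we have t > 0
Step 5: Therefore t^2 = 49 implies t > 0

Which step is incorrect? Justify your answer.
Step 2: Taking square root: t = sqrt(49)

Step 2 takes the square root and assumes the positive root only. The equation t^2 = 49 actually has two solutions: t = 7 and t = -7. The proof silently assumes t > 0 without justification, then uses this assumption to conclude t > 0, which is circular. The counterexample t = -7 shows the claim is false.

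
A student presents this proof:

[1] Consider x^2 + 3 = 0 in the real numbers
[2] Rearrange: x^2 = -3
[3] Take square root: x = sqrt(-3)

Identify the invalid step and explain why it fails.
Step 3: Take square root: x = sqrt(-3)

Step 3 takes the square root of -3, which is negative. In the real number system, the square root of a negative number is undefined. The equation x^2 + 3 = 0 has no real solutions. Square roots of negative numbers only exist in the complex numbers.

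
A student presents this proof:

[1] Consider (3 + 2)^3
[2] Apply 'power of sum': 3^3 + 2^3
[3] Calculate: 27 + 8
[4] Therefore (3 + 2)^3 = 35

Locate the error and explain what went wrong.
Step 2: Apply 'power of sum': 3^3 + 2^3

Step 2 incorrectly applies a non-existent rule '(a+b)^n = a^n + b^n'. This is false in general. The correct expansion uses the binomial theorem. The actual value is (3 + 2)^3 = 5^3 = 125, not 35.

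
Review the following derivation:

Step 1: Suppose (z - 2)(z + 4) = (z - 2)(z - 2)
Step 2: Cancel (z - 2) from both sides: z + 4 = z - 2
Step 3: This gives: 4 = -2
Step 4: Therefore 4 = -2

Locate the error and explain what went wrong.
Step 2: Cancel (z - 2) from both sides: z + 4 = z - 2

Step 2 cancels (z - 2) from both sides. This is only valid if (z - 2) ≠ 0, i.e., z ≠ 2. When z = 2, both sides equal zero regardless of the other factors. The correct approach requires considering z = 2 as a separate case.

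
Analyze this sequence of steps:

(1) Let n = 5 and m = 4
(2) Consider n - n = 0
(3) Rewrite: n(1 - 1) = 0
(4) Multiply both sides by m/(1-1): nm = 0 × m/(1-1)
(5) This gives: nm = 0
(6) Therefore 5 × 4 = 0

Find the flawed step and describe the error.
Step 4: Multiply both sides by m/(1-1): nm = 0 × m/(1-1)

Step 4 multiplies both sides by m/(1-1). However, 1-1 = 0, so this is multiplication by m/0, which is undefined. We cannot multiply by an undefined expression.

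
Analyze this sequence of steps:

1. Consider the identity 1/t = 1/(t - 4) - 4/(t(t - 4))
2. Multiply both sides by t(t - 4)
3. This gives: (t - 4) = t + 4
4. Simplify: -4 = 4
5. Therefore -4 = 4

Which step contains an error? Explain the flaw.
Step 3: This gives: (t - 4) = t + 4

Step 3 makes a sign error when clearing denominators. Multiplying -4/(t(t - 4)) by t(t - 4) gives -4, not +4. The correct result is (t - 4) = t - 4, which is trivially true, not (t - 4) = t + 4. (Step 1 is a valid identity: 1/(t - 4) - 4/(t(t - 4)) = (t - 4)/(t(t - 4)) = 1/t.)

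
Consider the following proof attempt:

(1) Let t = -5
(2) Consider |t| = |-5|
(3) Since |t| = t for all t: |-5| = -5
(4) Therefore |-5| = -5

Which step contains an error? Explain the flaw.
Step 3: Since |t| = t for all t: |-5| = -5

Step 3 incorrectly states that |t| = t for all t. The correct definition is |t| = t when t >= 0, and |t| = -t when t < 0. Since -5 < 0, we have |-5| = -(-5) = 5, not -5.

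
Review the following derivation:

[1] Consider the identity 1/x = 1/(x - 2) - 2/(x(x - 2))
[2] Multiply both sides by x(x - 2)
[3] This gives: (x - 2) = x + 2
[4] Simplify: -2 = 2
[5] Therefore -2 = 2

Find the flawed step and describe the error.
Step 3: This gives: (x - 2) = x + 2

Step 3 makes a sign error when clearing denominators. Multiplying -2/(x(x - 2)) by x(x - 2) gives -2, not +2. The correct result is (x - 2) = x - 2, which is trivially true, not (x - 2) = x + 2. (Step 1 is a valid identity: 1/(x - 2) - 2/(x(x - 2)) = (x - 2)/(x(x - 2)) = 1/x.)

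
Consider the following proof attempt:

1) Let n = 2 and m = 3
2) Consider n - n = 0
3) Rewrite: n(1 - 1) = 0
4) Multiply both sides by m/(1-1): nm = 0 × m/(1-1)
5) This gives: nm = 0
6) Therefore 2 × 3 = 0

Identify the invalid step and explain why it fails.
Step 4: Multiply both sides by m/(1-1): nm = 0 × m/(1-1)

Step 4 multiplies both sides by m/(1-1). However, 1-1 = 0, so this is multiplication by m/0, which is undefined. We cannot multiply by an undefined expression.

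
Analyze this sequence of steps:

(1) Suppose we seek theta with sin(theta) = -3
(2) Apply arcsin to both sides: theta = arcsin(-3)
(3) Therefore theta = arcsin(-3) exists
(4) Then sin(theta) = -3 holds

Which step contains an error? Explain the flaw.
Step 2: Apply arcsin to both sides: theta = arcsin(-3)

Step 2 applies arcsin to -3. However, arcsin(x) is only defined for x in [-1, 1] because sin(theta) can only produce values in that range. Since |-3| > 1, arcsin(-3) is undefined. There is no angle whose sine equals -3.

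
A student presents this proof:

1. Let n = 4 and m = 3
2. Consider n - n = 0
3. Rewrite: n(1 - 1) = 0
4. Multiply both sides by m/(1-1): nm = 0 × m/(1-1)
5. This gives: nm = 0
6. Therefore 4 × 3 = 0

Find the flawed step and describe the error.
Step 4: Multiply both sides by m/(1-1): nm = 0 × m/(1-1)

Step 4 multiplies both sides by m/(1-1). However, 1-1 = 0, so this is multiplication by m/0, which is undefined. We cannot multiply by an undefined expression.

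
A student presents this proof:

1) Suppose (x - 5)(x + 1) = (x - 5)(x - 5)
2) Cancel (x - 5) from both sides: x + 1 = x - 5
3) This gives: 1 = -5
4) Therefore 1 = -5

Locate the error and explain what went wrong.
Step 2: Cancel (x - 5) from both sides: x + 1 = x - 5

Step 2 cancels (x - 5) from both sides. This is only valid if (x - 5) ≠ 0, i.e., x ≠ 5. When x = 5, both sides equal zero regardless of the other factors. The correct approach requires considering x = 5 as a separate case.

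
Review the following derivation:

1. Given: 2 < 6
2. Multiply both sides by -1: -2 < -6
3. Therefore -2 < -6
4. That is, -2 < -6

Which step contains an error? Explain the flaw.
Step 2: Multiply both sides by -1: -2 < -6

Step 2 multiplies both sides by -1 but fails to reverse the inequality sign. When multiplying (or dividing) an inequality by a negative number, the direction must be reversed. Since 2 < 6, we should get -2 > -6, i.e., -2 > -6.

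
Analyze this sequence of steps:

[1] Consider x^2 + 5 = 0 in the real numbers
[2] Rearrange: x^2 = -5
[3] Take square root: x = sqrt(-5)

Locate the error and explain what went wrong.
Step 3: Take square root: x = sqrt(-5)

Step 3 takes the square root of -5, which is negative. In the real number system, the square root of a negative number is undefined. The equation x^2 + 5 = 0 has no real solutions. Square roots of negative numbers only exist in the complex numbers.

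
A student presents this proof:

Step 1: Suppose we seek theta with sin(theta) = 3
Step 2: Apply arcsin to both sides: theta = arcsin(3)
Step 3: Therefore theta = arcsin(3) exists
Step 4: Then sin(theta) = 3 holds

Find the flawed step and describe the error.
Step 2: Apply arcsin to both sides: theta = arcsin(3)

Step 2 applies arcsin to 3. However, arcsin(x) is only defined for x in [-1, 1] because sin(theta) can only produce values in that range. Since |3| > 1, arcsin(3) is undefined. There is no angle whose sine equals 3.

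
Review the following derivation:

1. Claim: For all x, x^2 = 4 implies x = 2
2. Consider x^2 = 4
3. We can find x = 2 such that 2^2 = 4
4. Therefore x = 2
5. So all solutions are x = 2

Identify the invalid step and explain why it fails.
Step 4: Therefore x = 2

Step 4 incorrectly concludes that x = 2 is the only solution. The proof shows that x = 2 is A solution (existence), but does not show it is the ONLY solution (uniqueness). In fact, x = -2 is also a solution since (-2)^2 = 4. Finding one solution doesn't prove there are no others.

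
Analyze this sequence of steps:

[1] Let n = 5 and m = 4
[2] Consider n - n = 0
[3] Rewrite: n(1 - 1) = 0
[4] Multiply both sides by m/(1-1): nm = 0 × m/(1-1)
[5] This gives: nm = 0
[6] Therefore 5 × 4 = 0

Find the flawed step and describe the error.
Step 4: Multiply both sides by m/(1-1): nm = 0 × m/(1-1)

Step 4 multiplies both sides by m/(1-1). However, 1-1 = 0, so this is multiplication by m/0, which is undefined. We cannot multiply by an undefined expression.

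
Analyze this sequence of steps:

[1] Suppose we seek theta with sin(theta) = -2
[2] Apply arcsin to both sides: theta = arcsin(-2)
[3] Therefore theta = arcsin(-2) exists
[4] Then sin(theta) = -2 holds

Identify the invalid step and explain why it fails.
Step 2: Apply arcsin to both sides: theta = arcsin(-2)

Step 2 applies arcsin to -2. However, arcsin(x) is only defined for x in [-1, 1] because sin(theta) can only produce values in that range. Since |-2| > 1, arcsin(-2) is undefined. There is no angle whose sine equals -2.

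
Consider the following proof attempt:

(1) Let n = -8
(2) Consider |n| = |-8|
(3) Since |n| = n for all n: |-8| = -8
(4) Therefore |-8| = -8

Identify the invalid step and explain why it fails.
Step 3: Since |n| = n for all n: |-8| = -8

Step 3 incorrectly states that |n| = n for all n. The correct definition is |n| = n when n >= 0, and |n| = -n when n < 0. Since -8 < 0, we have |-8| = -(-8) = 8, not -8.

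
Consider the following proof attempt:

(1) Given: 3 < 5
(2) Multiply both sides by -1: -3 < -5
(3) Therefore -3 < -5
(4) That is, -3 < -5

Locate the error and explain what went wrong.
Step 2: Multiply both sides by -1: -3 < -5

Step 2 multiplies both sides by -1 but fails to reverse the inequality sign. When multiplying (or dividing) an inequality by a negative number, the direction must be reversed. Since 3 < 5, we should get -3 > -5, i.e., -3 > -5.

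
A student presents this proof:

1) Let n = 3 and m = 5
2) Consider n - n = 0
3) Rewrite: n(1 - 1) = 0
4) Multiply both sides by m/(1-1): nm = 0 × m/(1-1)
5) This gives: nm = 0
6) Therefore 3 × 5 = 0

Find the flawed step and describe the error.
Step 4: Multiply both sides by m/(1-1): nm = 0 × m/(1-1)

Step 4 multiplies both sides by m/(1-1). However, 1-1 = 0, so this is multiplication by m/0, which is undefined. We cannot multiply by an undefined expression.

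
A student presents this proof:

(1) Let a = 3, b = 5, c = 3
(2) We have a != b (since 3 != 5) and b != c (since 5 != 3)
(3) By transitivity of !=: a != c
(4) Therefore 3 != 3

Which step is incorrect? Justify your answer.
Step 3: By transitivity of !=: a != c

Step 3 incorrectly applies transitivity to the '!=' relation. Transitivity states: if a R b and b R c, then a R c. However, '!=' is not transitive. Counterexample: 3 != 5 and 5 != 3, but 3 = 3 (both equal 3). Transitivity holds for relations like <, <=, =, but not for !=.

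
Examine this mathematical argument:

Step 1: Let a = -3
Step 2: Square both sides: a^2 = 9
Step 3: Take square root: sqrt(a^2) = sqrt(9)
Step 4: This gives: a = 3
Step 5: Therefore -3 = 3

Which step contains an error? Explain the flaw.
Step 4: This gives: a = 3

Step 4 incorrectly states that sqrt(a^2) = a. The correct identity is sqrt(a^2) = |a|. Since a = -3 < 0, we have sqrt(a^2) = |-3| = 3, not a = -3.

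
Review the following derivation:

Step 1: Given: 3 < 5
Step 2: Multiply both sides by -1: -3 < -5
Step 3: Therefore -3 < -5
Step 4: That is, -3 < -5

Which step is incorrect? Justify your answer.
Step 2: Multiply both sides by -1: -3 < -5

Step 2 multiplies both sides by -1 but fails to reverse the inequality sign. When multiplying (or dividing) an inequality by a negative number, the direction must be reversed. Since 3 < 5, we should get -3 > -5, i.e., -3 > -5.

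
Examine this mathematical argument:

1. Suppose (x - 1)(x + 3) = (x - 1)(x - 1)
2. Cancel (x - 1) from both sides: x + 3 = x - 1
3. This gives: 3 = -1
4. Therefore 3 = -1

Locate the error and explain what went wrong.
Step 2: Cancel (x - 1) from both sides: x + 3 = x - 1

Step 2 cancels (x - 1) from both sides. This is only valid if (x - 1) ≠ 0, i.e., x ≠ 1. When x = 1, both sides equal zero regardless of the other factors. The correct approach requires considering x = 1 as a separate case.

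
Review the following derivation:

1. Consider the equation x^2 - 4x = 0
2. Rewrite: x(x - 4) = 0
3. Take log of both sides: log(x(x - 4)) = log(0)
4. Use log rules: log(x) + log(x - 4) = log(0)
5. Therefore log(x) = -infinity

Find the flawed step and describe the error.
Step 3: Take log of both sides: log(x(x - 4)) = log(0)

Step 3 takes the logarithm of both sides, resulting in log(0) on the right side. The logarithm is only defined for positive numbers; log(0) is undefined (approaches negative infinity). This operation is invalid.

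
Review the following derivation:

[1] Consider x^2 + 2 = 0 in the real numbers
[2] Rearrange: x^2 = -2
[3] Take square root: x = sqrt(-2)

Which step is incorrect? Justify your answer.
Step 3: Take square root: x = sqrt(-2)

Step 3 takes the square root of -2, which is negative. In the real number system, the square root of a negative number is undefined. The equation x^2 + 2 = 0 has no real solutions. Square roots of negative numbers only exist in the complex numbers.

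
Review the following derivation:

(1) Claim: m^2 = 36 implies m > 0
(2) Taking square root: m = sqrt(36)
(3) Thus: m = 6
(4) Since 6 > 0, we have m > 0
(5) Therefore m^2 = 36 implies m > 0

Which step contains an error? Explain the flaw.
Step 2: Taking square root: m = sqrt(36)

Step 2 takes the square root and assumes the positive root only. The equation m^2 = 36 actually has two solutions: m = 6 and m = -6. The proof silently assumes m > 0 without justification, then uses this assumption to conclude m > 0, which is circular. The counterexample m = -6 shows the claim is false.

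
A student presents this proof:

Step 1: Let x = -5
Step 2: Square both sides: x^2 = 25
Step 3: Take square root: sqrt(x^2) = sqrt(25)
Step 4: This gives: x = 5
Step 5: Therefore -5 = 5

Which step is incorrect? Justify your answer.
Step 4: This gives: x = 5

Step 4 incorrectly states that sqrt(x^2) = x. The correct identity is sqrt(x^2) = |x|. Since x = -5 < 0, we have sqrt(x^2) = |-5| = 5, not x = -5.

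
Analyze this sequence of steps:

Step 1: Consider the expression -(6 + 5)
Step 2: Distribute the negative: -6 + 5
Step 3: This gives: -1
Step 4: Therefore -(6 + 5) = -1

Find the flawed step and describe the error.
Step 2: Distribute the negative: -6 + 5

Step 2 incorrectly distributes the negative sign. The correct distribution is -(6 + 5) = -6 - 5 = -11. The negative must be applied to both terms, not just the first. The error treats -(6 + 5) as -6 + 5, which equals -1 instead of -11.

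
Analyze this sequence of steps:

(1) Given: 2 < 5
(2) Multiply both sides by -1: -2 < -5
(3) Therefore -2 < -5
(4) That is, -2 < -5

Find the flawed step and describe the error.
Step 2: Multiply both sides by -1: -2 < -5

Step 2 multiplies both sides by -1 but fails to reverse the inequality sign. When multiplying (or dividing) an inequality by a negative number, the direction must be reversed. Since 2 < 5, we should get -2 > -5, i.e., -2 > -5.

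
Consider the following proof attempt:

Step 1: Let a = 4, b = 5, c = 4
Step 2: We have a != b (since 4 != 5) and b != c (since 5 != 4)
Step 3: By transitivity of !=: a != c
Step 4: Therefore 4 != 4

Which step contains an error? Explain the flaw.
Step 3: By transitivity of !=: a != c

Step 3 incorrectly applies transitivity to the '!=' relation. Transitivity states: if a R b and b R c, then a R c. However, '!=' is not transitive. Counterexample: 4 != 5 and 5 != 4, but 4 = 4 (both equal 4). Transitivity holds for relations like <, <=, =, but not for !=.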